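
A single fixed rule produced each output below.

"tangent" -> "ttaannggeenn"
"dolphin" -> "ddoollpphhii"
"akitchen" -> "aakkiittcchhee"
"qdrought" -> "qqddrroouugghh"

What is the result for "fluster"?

fflluussttee

What's happening: delete the last character, then double every character.
"fluster" → "fluste" → "fflluussttee".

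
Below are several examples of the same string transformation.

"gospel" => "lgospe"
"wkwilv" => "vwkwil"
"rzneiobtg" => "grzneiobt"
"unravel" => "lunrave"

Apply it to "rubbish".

Each output is the input with this applied: move the last character to the front.
Applying that to "rubbish" gives "hrubbis".

hrubbis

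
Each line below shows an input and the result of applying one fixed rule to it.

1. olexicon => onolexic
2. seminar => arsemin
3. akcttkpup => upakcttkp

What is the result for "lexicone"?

Looking at the pairs, the operation is to move the last 2 characters to the front (rotate right by 2).
Applying that to "lexicone" gives "nelexico".

nelexico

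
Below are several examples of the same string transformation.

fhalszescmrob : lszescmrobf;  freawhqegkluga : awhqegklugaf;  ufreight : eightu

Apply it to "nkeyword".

ywordn

Rule — move the first 3 characters to the end (rotate left by 3), then delete the last 2 characters.
Applying that to "nkeyword" gives "ywordn".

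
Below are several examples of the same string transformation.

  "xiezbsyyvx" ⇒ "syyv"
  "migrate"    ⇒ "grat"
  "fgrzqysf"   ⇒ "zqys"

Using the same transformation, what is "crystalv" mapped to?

Looking at the pairs, the operation is to move the last character to the front, then keep only the last 4 characters.
Applying both steps to "crystalv": "vcrystal", then "stal".

stal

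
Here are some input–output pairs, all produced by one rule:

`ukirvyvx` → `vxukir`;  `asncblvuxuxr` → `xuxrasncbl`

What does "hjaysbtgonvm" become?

onvmhjaysb

Each output is the input with this applied: swap the front and back halves of the string, then delete the first 2 characters.
Starting from "hjaysbtgonvm": after the first operation, "tgonvmhjaysb"; after the second, "onvmhjaysb".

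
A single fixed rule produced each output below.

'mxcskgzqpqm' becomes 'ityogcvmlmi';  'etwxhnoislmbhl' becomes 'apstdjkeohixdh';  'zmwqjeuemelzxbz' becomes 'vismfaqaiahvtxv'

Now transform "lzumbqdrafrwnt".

The transformation: shift every letter 4 places backward in the alphabet (wrapping around).
Applying that to "lzumbqdrafrwnt" gives "hvqixmznwbnsjp".

hvqixmznwbnsjp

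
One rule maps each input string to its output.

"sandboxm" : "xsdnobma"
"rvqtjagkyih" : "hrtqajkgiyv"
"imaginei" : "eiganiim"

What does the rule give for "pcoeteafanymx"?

xpeoetfanamyc

The pattern: swap each adjacent pair of characters (1↔2, 3↔4, ...), then swap the first and last characters.
"pcoeteafanymx" → "cpeoetfanamyx" → "xpeoetfanamyc".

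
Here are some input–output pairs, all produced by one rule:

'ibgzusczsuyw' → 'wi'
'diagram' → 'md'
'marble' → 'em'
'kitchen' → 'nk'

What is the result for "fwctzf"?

The transformation: move the last character to the front, then keep only the first 2 characters.
On "fwctzf": the first step gives "ffwctz", and the second then gives "ff".

ff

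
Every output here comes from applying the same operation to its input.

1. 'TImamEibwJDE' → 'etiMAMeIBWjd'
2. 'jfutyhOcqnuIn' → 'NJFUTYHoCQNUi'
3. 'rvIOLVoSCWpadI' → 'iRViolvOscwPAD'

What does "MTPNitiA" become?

In each case the input is transformed by: move the last character to the front, then flip the case of every letter.
"MTPNitiA" → "AMTPNiti" → "amtpnITI".

amtpnITI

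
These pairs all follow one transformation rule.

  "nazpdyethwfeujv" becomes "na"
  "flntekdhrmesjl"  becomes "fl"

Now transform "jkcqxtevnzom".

jk

What's happening: keep only the first 2 characters.
Applying that to "jkcqxtevnzom" gives "jk".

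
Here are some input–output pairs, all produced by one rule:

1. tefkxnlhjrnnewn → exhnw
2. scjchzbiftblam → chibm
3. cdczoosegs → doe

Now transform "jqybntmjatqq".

The transformation: keep one character in every 3, starting at position 2 (positions 2nd, 5th, 8th, ...).
Applying that to "jqybntmjatqq" gives "qnjq".

qnjq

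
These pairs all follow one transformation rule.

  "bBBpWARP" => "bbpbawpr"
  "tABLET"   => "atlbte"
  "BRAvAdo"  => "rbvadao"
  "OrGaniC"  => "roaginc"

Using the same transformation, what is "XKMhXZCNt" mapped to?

The rule is to swap each adjacent pair of characters (1↔2, 3↔4, ...), then convert every letter to lowercase.
On "XKMhXZCNt": the first step gives "KXhMZXNCt", and the second then gives "kxhmzxnct".

kxhmzxnct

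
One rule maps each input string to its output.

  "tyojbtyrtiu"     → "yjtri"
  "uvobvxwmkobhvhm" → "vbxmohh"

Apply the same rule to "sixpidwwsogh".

ipdwoh

In each case the input is transformed by: keep every other character starting from the second (positions 2nd, 4th, 6th, ...).
On "sixpidwwsogh" that produces "ipdwoh".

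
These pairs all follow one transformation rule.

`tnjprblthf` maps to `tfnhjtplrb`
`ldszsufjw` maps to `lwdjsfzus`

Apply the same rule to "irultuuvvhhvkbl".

ilrbuklvthuhuvv

In each case the input is transformed by: take characters alternately from the front and the back (1st, last, 2nd, 2nd-last, ...).
"irultuuvvhhvkbl" → "ilrbuklvthuhuvv".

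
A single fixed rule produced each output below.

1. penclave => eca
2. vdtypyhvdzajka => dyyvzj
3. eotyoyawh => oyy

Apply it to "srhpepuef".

rpp

In each case the input is transformed by: keep every other character starting from the second (positions 2nd, 4th, 6th, ...), then delete the last character.
Working it through for "srhpepuef": intermediate "rppe", final "rpp".
(Check on "eotyoyawh": → "oyyw" → "oyy" ✓)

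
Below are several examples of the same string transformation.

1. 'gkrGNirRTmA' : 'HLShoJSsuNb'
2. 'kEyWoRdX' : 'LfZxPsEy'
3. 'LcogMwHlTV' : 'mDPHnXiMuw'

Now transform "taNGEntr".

UBohfOUS

Each output is the input with this applied: shift every letter 1 place forward in the alphabet (wrapping around), then flip the case of every letter.
Applying both steps to "taNGEntr": "ubOHFous", then "UBohfOUS".
(Check on "gkrGNirRTmA": → "hlsHOjsSUnB" → "HLShoJSsuNb" ✓)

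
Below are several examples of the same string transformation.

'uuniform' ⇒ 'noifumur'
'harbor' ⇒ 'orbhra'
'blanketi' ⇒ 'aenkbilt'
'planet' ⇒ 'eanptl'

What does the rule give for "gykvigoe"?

kgvigeyo

What's happening: take characters alternately from the front and the back (1st, last, 2nd, 2nd-last, ...), then swap the front and back halves of the string.
On "gykvigoe": the first step gives "geyokgvi", and the second then gives "kgvigeyo".
(Check on "harbor": → "hraorb" → "orbhra" ✓)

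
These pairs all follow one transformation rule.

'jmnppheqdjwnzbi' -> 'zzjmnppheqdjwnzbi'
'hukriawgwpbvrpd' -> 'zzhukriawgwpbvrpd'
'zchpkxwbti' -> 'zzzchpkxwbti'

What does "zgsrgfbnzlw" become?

What's happening: prepend "zz".
Applying that to "zgsrgfbnzlw" gives "zzzgsrgfbnzlw".

zzzgsrgfbnzlw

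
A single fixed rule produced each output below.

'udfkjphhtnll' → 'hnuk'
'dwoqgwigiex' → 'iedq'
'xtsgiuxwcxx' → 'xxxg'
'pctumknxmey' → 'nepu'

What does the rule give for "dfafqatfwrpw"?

trdf

Rule — keep one character in every 3, starting at position 1 (positions 1st, 4th, 7th, ...), then move the last 2 characters to the front (rotate right by 2).
Starting from "dfafqatfwrpw": after the first operation, "dftr"; after the second, "trdf".
(Check on "udfkjphhtnll": → "ukhn" → "hnuk" ✓)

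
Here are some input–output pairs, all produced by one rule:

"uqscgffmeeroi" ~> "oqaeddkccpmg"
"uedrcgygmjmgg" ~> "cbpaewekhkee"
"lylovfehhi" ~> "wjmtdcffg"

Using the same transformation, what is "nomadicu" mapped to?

In each case the input is transformed by: delete the first character, then shift every letter 2 places backward in the alphabet (wrapping around).
Applying that to "nomadicu" gives "mkybgas".

mkybgas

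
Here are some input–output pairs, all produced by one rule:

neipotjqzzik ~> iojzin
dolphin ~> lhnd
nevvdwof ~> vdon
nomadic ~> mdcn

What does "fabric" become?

bif

The rule is to keep every other character starting from the first (positions 1st, 3rd, 5th, ...), then move the first character to the end.
Working it through for "fabric": intermediate "fbi", final "bif".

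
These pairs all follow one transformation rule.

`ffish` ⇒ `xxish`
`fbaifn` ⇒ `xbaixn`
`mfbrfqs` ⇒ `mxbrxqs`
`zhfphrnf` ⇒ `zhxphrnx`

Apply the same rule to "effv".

Looking at the pairs, the operation is to replace every "f" with "x".
Doing the same to "effv": "exxv".

exxv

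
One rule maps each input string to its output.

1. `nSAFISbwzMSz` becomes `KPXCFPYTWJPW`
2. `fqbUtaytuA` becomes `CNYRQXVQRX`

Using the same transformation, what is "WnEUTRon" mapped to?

TKBRQOLK

Rule — shift every letter 3 places backward in the alphabet (wrapping around), then convert every letter to uppercase.
For "WnEUTRon", step one produces "TkBRQOlk"; step two turns that into "TKBRQOLK".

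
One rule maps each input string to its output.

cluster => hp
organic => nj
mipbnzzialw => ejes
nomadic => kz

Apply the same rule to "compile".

The rule is to keep one character in every 3, starting at position 2 (positions 2nd, 5th, 8th, ...), then shift every letter 4 places backward in the alphabet (wrapping around).
For "compile", step one produces "oi"; step two turns that into "ke".

ke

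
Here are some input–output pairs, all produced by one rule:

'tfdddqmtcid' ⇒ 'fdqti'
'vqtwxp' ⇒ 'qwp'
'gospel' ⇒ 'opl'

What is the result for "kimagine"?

Looking at the pairs, the operation is to keep every other character starting from the second (positions 2nd, 4th, 6th, ...).
Doing the same to "kimagine": "iaie".

iaie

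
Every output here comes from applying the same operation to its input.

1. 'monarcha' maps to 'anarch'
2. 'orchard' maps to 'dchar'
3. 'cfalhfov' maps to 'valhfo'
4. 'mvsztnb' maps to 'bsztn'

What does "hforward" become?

dorwar

The transformation: delete the first 2 characters, then move the last character to the front.
On "hforward": the first step gives "orward", and the second then gives "dorwar".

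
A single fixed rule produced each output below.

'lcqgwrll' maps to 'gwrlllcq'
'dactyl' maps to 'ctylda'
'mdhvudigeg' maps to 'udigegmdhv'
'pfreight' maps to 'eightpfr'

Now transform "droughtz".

ughtzdro

Each output is the input with this applied: move the last character to the front, then swap the front and back halves of the string.
Working it through for "droughtz": intermediate "zdrought", final "ughtzdro".
(Check on "dactyl": → "ldacty" → "ctylda" ✓)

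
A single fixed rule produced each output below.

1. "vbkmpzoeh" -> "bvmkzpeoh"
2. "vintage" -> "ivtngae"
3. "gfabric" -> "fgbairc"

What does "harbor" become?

Each output is the input with this applied: swap each adjacent pair of characters (1↔2, 3↔4, ...).
For "harbor" the result is "ahbrro".

ahbrro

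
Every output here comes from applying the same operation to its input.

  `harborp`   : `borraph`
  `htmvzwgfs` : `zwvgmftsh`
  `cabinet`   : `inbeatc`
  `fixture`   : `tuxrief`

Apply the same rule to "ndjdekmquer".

kmeqdujedrn

The pattern: take characters alternately from the front and the back (1st, last, 2nd, 2nd-last, ...), then reverse the string.
Starting from "ndjdekmquer": after the first operation, "nrdejudqemk"; after the second, "kmeqdujedrn".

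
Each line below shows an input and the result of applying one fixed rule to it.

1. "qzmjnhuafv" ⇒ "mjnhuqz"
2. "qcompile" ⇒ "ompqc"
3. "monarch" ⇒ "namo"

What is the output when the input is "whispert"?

The pattern: delete the last 3 characters, then move the first 2 characters to the end (rotate left by 2).
Starting from "whispert": after the first operation, "whisp"; after the second, "ispwh".

ispwh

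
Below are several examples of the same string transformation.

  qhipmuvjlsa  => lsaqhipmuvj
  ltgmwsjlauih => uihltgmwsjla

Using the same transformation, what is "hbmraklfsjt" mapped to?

The pattern: move the last 3 characters to the front (rotate right by 3).
"hbmraklfsjt" → "sjthbmraklf".

sjthbmraklf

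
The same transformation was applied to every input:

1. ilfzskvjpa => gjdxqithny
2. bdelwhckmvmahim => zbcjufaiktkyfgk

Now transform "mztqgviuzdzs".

kxroetgsxbxq

What's happening: shift every letter 2 places backward in the alphabet (wrapping around).
Doing the same to "mztqgviuzdzs": "kxroetgsxbxq".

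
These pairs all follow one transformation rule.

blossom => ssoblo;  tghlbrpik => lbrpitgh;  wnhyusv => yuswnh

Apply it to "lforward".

The transformation: delete the last character, then move the first 3 characters to the end (rotate left by 3).
For "lforward", step one produces "lforwar"; step two turns that into "rwarlfo".

rwarlfo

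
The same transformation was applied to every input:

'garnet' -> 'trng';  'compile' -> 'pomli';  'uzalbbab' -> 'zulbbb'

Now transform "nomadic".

The pattern: sort the characters into reverse alphabetical order, then delete the last 2 characters.
Starting from "nomadic": after the first operation, "onmidca"; after the second, "onmid".

onmid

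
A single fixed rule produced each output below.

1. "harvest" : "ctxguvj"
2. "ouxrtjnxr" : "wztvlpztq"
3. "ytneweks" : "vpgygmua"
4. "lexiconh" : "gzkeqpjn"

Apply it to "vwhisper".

In each case the input is transformed by: shift every letter 2 places forward in the alphabet (wrapping around), then move the first character to the end.
On "vwhisper": the first step gives "xyjkurgt", and the second then gives "yjkurgtx".

yjkurgtx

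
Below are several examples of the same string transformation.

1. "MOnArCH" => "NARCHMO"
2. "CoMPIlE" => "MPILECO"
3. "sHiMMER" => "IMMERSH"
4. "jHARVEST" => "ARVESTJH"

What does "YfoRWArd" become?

ORWARDYF

The pattern: move the first 2 characters to the end (rotate left by 2), then convert every letter to uppercase.
Working it through for "YfoRWArd": intermediate "oRWArdYf", final "ORWARDYF".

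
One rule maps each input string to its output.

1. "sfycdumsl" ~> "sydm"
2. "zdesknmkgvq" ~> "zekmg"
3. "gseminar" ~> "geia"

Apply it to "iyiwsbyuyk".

iisyy

The transformation: delete the last character, then keep every other character starting from the first (positions 1st, 3rd, 5th, ...).
Starting from "iyiwsbyuyk": after the first operation, "iyiwsbyuy"; after the second, "iisyy".
(Check on "sfycdumsl": → "sfycdums" → "sydm" ✓)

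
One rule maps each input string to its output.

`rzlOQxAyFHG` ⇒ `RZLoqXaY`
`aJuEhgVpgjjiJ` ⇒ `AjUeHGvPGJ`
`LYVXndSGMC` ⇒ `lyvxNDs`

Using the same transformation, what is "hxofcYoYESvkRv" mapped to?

HXOFCyOyesV

In each case the input is transformed by: delete the last 3 characters, then flip the case of every letter.
"hxofcYoYESvkRv" → "hxofcYoYESv" → "HXOFCyOyesV".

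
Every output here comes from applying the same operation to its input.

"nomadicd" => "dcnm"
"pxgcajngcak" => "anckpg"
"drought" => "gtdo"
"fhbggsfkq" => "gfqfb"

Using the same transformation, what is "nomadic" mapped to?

dcnm

Looking at the pairs, the operation is to keep every other character starting from the first (positions 1st, 3rd, 5th, ...), then move the first 2 characters to the end (rotate left by 2).
Starting from "nomadic": after the first operation, "nmdc"; after the second, "dcnm".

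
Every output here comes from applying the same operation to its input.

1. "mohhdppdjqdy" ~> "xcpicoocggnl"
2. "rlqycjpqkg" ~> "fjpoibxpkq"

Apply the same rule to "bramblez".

Looking at the pairs, the operation is to shift every letter 1 place backward in the alphabet (wrapping around), then reverse the string.
For "bramblez", step one produces "aqzlakdy"; step two turns that into "ydkalzqa".
(Check on "rlqycjpqkg": → "qkpxbiopjf" → "fjpoibxpkq" ✓)

ydkalzqa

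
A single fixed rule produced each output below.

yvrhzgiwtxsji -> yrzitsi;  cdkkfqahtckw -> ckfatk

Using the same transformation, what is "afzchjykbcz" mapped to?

Looking at the pairs, the operation is to keep every other character starting from the first (positions 1st, 3rd, 5th, ...).
Applying that to "afzchjykbcz" gives "azhybz".

azhybz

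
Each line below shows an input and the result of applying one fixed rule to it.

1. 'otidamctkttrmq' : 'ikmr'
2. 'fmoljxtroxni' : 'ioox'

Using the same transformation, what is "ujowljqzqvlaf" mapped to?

ajoq

Looking at the pairs, the operation is to keep one character in every 3, starting at position 3 (positions 3rd, 6th, 9th, ...), then sort the characters into alphabetical order.
"ujowljqzqvlaf" → "ajoq".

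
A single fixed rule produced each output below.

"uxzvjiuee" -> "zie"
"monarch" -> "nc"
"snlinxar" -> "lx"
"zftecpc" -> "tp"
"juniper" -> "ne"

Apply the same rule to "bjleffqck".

lfk

The rule is to keep one character in every 3, starting at position 3 (positions 3rd, 6th, 9th, ...).
For "bjleffqck" the result is "lfk".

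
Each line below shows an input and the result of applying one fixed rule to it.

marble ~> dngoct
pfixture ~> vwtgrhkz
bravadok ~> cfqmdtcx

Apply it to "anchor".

What's happening: swap the front and back halves of the string, then shift every letter 2 places forward in the alphabet (wrapping around).
Starting from "anchor": after the first operation, "horanc"; after the second, "jqtcpe".

jqtcpe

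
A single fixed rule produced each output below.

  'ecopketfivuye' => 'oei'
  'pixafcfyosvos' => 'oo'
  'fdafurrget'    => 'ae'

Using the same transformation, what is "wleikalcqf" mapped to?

The rule is to keep one character in every 3, starting at position 3 (positions 3rd, 6th, 9th, ...), then keep only the vowels.
On "wleikalcqf": the first step gives "eaq", and the second then gives "ea".

ea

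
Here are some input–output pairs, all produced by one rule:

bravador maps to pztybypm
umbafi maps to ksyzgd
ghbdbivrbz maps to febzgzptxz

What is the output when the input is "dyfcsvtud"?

What's happening: swap each adjacent pair of characters (1↔2, 3↔4, ...), then shift every letter 2 places backward in the alphabet (wrapping around).
On "dyfcsvtud": the first step gives "ydcfvsutd", and the second then gives "wbadtqsrb".

wbadtqsrb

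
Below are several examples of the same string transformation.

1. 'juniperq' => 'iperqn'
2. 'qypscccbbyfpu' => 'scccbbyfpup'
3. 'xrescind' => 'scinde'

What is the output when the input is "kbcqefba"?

The pattern: delete the first 2 characters, then move the first character to the end.
So "kbcqefba" becomes "qefbac".
(Check on "xrescind": → "escind" → "scinde" ✓)

qefbac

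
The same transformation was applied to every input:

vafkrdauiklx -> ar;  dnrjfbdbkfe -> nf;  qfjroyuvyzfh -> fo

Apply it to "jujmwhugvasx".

uw

Looking at the pairs, the operation is to keep one character in every 3, starting at position 2 (positions 2nd, 5th, 8th, ...), then delete the last 2 characters.
On "jujmwhugvasx": the first step gives "uwgs", and the second then gives "uw".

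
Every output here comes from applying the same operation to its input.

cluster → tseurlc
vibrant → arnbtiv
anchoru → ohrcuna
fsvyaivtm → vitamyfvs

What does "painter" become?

The rule is to move the last 3 characters to the front (rotate right by 3), then take characters alternately from the front and the back (1st, last, 2nd, 2nd-last, ...).
On "painter": the first step gives "terpain", and the second then gives "tneirap".
(Check on "anchoru": → "oruanch" → "ohrcuna" ✓)

tneirap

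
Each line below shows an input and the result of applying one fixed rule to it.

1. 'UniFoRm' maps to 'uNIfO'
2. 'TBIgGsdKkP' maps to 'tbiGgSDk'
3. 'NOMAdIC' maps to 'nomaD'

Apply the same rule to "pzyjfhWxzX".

The pattern: delete the last 2 characters, then flip the case of every letter.
Applying both steps to "pzyjfhWxzX": "pzyjfhWx", then "PZYJFHwX".

PZYJFHwX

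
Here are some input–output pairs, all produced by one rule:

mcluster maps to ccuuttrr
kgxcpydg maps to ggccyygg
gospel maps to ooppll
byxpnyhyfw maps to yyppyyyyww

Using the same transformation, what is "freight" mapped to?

rriihh

What's happening: keep every other character starting from the second (positions 2nd, 4th, 6th, ...), then double every character.
"freight" → "rriihh".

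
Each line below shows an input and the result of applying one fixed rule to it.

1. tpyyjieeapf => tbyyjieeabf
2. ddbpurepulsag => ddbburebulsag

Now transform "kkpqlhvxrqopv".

kkbqlhvxrqobv

The pattern: replace every "p" with "b".
For "kkpqlhvxrqopv" the result is "kkbqlhvxrqobv".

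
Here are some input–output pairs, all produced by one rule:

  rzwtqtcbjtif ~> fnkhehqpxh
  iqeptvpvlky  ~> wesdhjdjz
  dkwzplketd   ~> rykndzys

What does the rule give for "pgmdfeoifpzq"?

Looking at the pairs, the operation is to shift every letter 12 places backward in the alphabet (wrapping around), then delete the last 2 characters.
On "pgmdfeoifpzq": the first step gives "duartscwtdne", and the second then gives "duartscwtd".
(Check on "iqeptvpvlky": → "wesdhjdjzym" → "wesdhjdjz" ✓)

duartscwtd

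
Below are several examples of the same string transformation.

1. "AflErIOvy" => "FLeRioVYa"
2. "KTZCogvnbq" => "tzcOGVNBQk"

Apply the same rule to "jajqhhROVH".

AJQHHrovhJ

The pattern: flip the case of every letter, then move the first character to the end.
Applying both steps to "jajqhhROVH": "JAJQHHrovh", then "AJQHHrovhJ".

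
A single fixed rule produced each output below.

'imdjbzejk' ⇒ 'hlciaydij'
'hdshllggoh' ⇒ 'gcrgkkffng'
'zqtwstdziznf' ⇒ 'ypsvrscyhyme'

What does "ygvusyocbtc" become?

xfutrxnbasb

Each output is the input with this applied: shift every letter 1 place backward in the alphabet (wrapping around).
"ygvusyocbtc" → "xfutrxnbasb".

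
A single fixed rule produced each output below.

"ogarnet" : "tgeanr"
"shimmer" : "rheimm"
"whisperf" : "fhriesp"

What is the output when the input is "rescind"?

densic

In each case the input is transformed by: take characters alternately from the front and the back (1st, last, 2nd, 2nd-last, ...), then delete the first character.
Working it through for "rescind": intermediate "rdensic", final "densic".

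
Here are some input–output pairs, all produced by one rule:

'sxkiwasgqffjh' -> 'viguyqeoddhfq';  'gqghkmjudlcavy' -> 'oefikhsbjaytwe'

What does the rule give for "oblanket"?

Rule — shift every letter 2 places backward in the alphabet (wrapping around), then move the first character to the end.
Starting from "oblanket": after the first operation, "mzjylicr"; after the second, "zjylicrm".

zjylicrm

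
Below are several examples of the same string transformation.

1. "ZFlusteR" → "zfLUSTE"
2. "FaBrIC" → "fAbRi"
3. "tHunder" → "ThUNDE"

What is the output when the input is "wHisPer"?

Rule — delete the last character, then flip the case of every letter.
Working it through for "wHisPer": intermediate "wHisPe", final "WhISpE".

WhISpE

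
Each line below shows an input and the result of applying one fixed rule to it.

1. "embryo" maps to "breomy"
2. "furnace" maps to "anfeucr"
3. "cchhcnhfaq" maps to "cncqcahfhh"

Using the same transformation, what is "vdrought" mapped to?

ouvtdhrg

The rule is to take characters alternately from the front and the back (1st, last, 2nd, 2nd-last, ...), then move the last 2 characters to the front (rotate right by 2).
On "vdrought": the first step gives "vtdhrgou", and the second then gives "ouvtdhrg".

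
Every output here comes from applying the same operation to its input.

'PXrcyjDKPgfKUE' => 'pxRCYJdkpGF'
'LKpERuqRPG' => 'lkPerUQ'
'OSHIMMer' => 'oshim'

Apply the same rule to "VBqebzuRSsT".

The pattern: flip the case of every letter, then delete the last 3 characters.
Applying both steps to "VBqebzuRSsT": "vbQEBZUrsSt", then "vbQEBZUr".

vbQEBZUr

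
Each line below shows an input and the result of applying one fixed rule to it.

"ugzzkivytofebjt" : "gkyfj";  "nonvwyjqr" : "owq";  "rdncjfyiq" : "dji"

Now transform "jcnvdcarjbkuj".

cdrk

The transformation: keep one character in every 3, starting at position 2 (positions 2nd, 5th, 8th, ...).
So "jcnvdcarjbkuj" becomes "cdrk".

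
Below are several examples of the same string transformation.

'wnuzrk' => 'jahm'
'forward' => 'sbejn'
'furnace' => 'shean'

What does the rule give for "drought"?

qebht

Looking at the pairs, the operation is to shift every letter 13 places forward in the alphabet (wrapping around) — i.e. ROT13, then delete the last 2 characters.
"drought" → "qebht".
(Check on "wnuzrk": → "jahmex" → "jahm" ✓)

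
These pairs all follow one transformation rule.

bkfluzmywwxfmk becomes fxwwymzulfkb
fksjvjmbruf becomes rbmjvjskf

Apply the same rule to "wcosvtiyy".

What's happening: delete the last 2 characters, then reverse the string.
Starting from "wcosvtiyy": after the first operation, "wcosvti"; after the second, "itvsocw".

itvsocw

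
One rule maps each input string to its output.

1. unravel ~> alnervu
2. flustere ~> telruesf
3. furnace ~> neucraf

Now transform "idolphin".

pndiohli

In each case the input is transformed by: take characters alternately from the front and the back (1st, last, 2nd, 2nd-last, ...), then swap the first and last characters.
"idolphin" → "pndiohli".
(Check on "furnace": → "feucran" → "neucraf" ✓)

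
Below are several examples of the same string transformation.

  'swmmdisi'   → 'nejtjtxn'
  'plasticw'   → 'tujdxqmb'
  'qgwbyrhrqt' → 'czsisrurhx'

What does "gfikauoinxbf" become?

In each case the input is transformed by: move the first 3 characters to the end (rotate left by 3), then shift every letter 1 place forward in the alphabet (wrapping around).
Applying both steps to "gfikauoinxbf": "kauoinxbfgfi", then "lbvpjoycghgj".

lbvpjoycghgj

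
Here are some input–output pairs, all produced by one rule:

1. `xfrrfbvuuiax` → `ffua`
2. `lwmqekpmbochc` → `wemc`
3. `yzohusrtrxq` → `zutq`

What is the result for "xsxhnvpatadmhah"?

Rule — keep one character in every 3, starting at position 2 (positions 2nd, 5th, 8th, ...).
Applying that to "xsxhnvpatadmhah" gives "snada".

snada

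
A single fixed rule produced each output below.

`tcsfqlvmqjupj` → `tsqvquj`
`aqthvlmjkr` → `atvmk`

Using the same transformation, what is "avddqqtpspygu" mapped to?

adqtsyu

Rule — keep every other character starting from the first (positions 1st, 3rd, 5th, ...).
So "avddqqtpspygu" becomes "adqtsyu".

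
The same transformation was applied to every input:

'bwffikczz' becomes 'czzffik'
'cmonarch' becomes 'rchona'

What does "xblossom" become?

In each case the input is transformed by: delete the first 2 characters, then move the last 3 characters to the front (rotate right by 3).
Applying both steps to "xblossom": "lossom", then "somlos".
(Check on "bwffikczz": → "ffikczz" → "czzffik" ✓)

somlos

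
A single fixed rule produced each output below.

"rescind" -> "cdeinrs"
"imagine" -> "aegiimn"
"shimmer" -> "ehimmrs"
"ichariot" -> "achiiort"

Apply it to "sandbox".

abdnosx

Rule — sort the characters into alphabetical order.
So "sandbox" becomes "abdnosx".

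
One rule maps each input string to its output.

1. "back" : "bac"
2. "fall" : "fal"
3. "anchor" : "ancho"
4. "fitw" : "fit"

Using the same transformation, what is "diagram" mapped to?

diagra

In each case the input is transformed by: delete the last character.
Doing the same to "diagram": "diagra".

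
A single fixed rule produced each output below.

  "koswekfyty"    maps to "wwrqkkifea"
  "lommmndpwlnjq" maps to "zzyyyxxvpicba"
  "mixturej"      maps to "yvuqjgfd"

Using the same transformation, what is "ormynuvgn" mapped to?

zzyskhgda

Rule — shift every letter 12 places forward in the alphabet (wrapping around), then sort the characters into reverse alphabetical order.
Applying both steps to "ormynuvgn": "adykzghsz", then "zzyskhgda".
(Check on "mixturej": → "yujfgdqv" → "yvuqjgfd" ✓)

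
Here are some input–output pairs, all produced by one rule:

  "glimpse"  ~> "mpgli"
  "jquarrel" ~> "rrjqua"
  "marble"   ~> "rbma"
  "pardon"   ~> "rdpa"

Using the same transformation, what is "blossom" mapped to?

ssblo

What's happening: delete the last 2 characters, then move the last 2 characters to the front (rotate right by 2).
Working it through for "blossom": intermediate "bloss", final "ssblo".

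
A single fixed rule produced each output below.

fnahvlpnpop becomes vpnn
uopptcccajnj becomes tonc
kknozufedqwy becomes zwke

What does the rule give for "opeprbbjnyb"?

rpjb

In each case the input is transformed by: keep one character in every 3, starting at position 2 (positions 2nd, 5th, 8th, ...), then sort the characters into reverse alphabetical order.
On "opeprbbjnyb": the first step gives "prjb", and the second then gives "rpjb".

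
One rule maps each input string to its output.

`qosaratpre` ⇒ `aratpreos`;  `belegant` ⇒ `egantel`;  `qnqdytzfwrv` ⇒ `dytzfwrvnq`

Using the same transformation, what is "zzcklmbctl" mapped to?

Rule — delete the first character, then move the first 2 characters to the end (rotate left by 2).
Applying both steps to "zzcklmbctl": "zcklmbctl", then "klmbctlzc".

klmbctlzc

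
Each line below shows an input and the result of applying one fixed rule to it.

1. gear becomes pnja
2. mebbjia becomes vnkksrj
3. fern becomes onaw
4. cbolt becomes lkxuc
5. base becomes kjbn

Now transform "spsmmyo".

The pattern: shift every letter 9 places forward in the alphabet (wrapping around).
For "spsmmyo" the result is "bybvvhx".

bybvvhx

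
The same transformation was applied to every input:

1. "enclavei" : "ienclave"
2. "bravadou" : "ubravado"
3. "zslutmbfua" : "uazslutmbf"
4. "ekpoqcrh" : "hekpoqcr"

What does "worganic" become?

cworgani

The transformation: swap the front and back halves of the string, then move the first 3 characters to the end (rotate left by 3).
For "worganic", step one produces "anicworg"; step two turns that into "cworgani".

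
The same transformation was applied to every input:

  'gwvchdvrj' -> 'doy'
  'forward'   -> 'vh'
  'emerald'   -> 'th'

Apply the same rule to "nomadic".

In each case the input is transformed by: shift every letter 7 places forward in the alphabet (wrapping around), then keep one character in every 3, starting at position 2 (positions 2nd, 5th, 8th, ...).
On "nomadic": the first step gives "uvthkpj", and the second then gives "vk".

vk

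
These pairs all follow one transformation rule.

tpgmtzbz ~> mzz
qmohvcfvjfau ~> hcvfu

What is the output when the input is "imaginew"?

gnw

Rule — keep every other character starting from the second (positions 2nd, 4th, 6th, ...), then delete the first character.
On "imaginew": the first step gives "mgnw", and the second then gives "gnw".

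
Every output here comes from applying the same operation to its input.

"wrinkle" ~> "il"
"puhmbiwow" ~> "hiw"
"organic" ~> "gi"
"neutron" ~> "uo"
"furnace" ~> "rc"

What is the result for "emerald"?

What's happening: keep one character in every 3, starting at position 3 (positions 3rd, 6th, 9th, ...).
So "emerald" becomes "el".

el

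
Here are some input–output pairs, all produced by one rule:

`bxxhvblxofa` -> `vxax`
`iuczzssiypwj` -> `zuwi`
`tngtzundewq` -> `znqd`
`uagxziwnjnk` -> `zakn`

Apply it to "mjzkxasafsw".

The pattern: keep one character in every 3, starting at position 2 (positions 2nd, 5th, 8th, ...), then swap each adjacent pair of characters (1↔2, 3↔4, ...).
On "mjzkxasafsw": the first step gives "jxaw", and the second then gives "xjwa".

xjwa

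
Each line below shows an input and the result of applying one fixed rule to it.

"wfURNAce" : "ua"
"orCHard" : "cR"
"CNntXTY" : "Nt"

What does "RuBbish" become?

Looking at the pairs, the operation is to flip the case of every letter, then keep one character in every 3, starting at position 3 (positions 3rd, 6th, 9th, ...).
On "RuBbish": the first step gives "rUbBISH", and the second then gives "bS".
(Check on "orCHard": → "ORchARD" → "cR" ✓)

bS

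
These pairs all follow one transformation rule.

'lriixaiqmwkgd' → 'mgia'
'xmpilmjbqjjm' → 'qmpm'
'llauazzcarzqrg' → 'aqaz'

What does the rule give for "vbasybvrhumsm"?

The rule is to keep one character in every 3, starting at position 3 (positions 3rd, 6th, 9th, ...), then move the last 2 characters to the front (rotate right by 2).
Starting from "vbasybvrhumsm": after the first operation, "abhs"; after the second, "hsab".
(Check on "llauazzcarzqrg": → "azaq" → "aqaz" ✓)

hsab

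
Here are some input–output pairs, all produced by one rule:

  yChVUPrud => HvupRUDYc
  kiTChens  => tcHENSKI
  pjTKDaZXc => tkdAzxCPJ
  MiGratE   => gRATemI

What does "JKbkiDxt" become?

Each output is the input with this applied: flip the case of every letter, then move the first 2 characters to the end (rotate left by 2).
Applying that to "JKbkiDxt" gives "BKIdXTjk".

BKIdXTjk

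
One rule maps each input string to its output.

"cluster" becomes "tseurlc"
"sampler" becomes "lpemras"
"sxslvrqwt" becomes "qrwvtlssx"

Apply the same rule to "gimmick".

The pattern: move the last 3 characters to the front (rotate right by 3), then take characters alternately from the front and the back (1st, last, 2nd, 2nd-last, ...).
Starting from "gimmick": after the first operation, "ickgimm"; after the second, "imcmkig".

imcmkig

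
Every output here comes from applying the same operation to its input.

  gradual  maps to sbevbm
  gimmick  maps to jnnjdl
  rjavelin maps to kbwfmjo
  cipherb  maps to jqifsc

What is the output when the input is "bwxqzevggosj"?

xyrafwhhptk

Looking at the pairs, the operation is to delete the first character, then shift every letter 1 place forward in the alphabet (wrapping around).
For "bwxqzevggosj" the result is "xyrafwhhptk".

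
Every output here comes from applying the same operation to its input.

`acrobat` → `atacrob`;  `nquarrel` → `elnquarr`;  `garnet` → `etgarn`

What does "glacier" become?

Rule — move the last 2 characters to the front (rotate right by 2).
For "glacier" the result is "erglaci".

erglaci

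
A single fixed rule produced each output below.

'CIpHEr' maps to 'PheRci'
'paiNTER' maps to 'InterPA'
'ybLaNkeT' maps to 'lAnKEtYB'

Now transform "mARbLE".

rBleMa

The rule is to flip the case of every letter, then move the first 2 characters to the end (rotate left by 2).
Applying both steps to "mARbLE": "MarBle", then "rBleMa".
(Check on "CIpHEr": → "ciPheR" → "PheRci" ✓)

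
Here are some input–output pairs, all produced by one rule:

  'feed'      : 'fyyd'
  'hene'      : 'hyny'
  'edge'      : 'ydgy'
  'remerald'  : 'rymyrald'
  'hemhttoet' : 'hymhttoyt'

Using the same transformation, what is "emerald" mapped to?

ymyrald

The rule is to replace every "e" with "y".
"emerald" → "ymyrald".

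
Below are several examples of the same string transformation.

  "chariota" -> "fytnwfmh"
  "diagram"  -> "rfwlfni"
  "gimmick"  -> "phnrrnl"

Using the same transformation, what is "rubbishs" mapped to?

Rule — reverse the string, then shift every letter 5 places forward in the alphabet (wrapping around).
For "rubbishs", step one produces "shsibbur"; step two turns that into "xmxnggzw".

xmxnggzw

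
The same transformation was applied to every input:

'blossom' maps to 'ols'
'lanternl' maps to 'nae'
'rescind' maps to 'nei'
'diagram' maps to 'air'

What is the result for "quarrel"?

eur

Looking at the pairs, the operation is to move the last 2 characters to the front (rotate right by 2), then keep one character in every 3, starting at position 1 (positions 1st, 4th, 7th, ...).
"quarrel" → "elquarr" → "eur".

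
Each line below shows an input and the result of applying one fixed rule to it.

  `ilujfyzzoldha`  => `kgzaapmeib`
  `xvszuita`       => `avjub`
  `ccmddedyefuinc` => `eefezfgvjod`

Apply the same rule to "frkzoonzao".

What's happening: shift every letter 1 place forward in the alphabet (wrapping around), then delete the first 3 characters.
Applying both steps to "frkzoonzao": "gslappoabp", then "appoabp".

appoabp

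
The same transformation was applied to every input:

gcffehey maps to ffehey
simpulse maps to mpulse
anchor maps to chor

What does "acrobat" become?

robat

The rule is to delete the first 2 characters.
Doing the same to "acrobat": "robat".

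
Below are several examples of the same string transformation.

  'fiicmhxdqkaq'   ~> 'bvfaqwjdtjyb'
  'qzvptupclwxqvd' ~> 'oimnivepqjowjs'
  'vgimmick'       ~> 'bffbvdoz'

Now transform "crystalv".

rlmteovk

Rule — move the first 2 characters to the end (rotate left by 2), then shift every letter 7 places backward in the alphabet (wrapping around).
"crystalv" → "ystalvcr" → "rlmteovk".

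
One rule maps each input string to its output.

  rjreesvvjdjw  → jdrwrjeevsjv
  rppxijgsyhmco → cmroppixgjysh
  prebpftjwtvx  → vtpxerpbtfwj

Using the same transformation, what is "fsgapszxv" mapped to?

The pattern: move the last 3 characters to the front (rotate right by 3), then swap each adjacent pair of characters (1↔2, 3↔4, ...).
On "fsgapszxv": the first step gives "zxvfsgaps", and the second then gives "xzfvgspas".

xzfvgspas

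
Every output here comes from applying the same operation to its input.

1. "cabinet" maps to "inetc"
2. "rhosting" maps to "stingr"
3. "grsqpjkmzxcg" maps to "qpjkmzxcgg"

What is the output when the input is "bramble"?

mbleb

Each output is the input with this applied: move the first character to the end, then delete the first 2 characters.
"bramble" → "mbleb".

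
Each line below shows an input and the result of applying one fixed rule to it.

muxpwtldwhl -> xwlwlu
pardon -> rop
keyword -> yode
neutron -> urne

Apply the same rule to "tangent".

neta

Rule — move the first 2 characters to the end (rotate left by 2), then keep every other character starting from the first (positions 1st, 3rd, 5th, ...).
On "tangent" that produces "neta".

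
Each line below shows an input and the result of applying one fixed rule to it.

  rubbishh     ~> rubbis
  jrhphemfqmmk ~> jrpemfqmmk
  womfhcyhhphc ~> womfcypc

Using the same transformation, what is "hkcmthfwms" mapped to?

kcmtfwms

What's happening: remove every "h".
Doing the same to "hkcmthfwms": "kcmtfwms".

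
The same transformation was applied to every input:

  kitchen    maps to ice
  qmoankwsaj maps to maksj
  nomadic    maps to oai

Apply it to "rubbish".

ubs

In each case the input is transformed by: keep every other character starting from the second (positions 2nd, 4th, 6th, ...).
So "rubbish" becomes "ubs".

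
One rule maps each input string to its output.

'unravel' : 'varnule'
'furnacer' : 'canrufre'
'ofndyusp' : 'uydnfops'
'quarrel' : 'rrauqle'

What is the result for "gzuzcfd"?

The pattern: reverse the string, then move the first 2 characters to the end (rotate left by 2).
For "gzuzcfd", step one produces "dfczuzg"; step two turns that into "czuzgdf".

czuzgdf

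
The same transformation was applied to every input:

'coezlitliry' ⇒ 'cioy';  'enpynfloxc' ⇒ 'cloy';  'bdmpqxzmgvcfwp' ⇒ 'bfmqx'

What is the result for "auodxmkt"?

In each case the input is transformed by: sort the characters into alphabetical order, then keep one character in every 3, starting at position 1 (positions 1st, 4th, 7th, ...).
Applying both steps to "auodxmkt": "adkmotux", then "amu".

amu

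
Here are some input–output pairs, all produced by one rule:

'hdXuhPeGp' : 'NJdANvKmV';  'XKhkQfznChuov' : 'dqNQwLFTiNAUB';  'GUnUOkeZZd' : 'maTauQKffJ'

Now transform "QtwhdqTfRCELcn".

What's happening: flip the case of every letter, then shift every letter 6 places forward in the alphabet (wrapping around).
For "QtwhdqTfRCELcn", step one produces "qTWHDQtFrcelCN"; step two turns that into "wZCNJWzLxikrIT".

wZCNJWzLxikrIT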